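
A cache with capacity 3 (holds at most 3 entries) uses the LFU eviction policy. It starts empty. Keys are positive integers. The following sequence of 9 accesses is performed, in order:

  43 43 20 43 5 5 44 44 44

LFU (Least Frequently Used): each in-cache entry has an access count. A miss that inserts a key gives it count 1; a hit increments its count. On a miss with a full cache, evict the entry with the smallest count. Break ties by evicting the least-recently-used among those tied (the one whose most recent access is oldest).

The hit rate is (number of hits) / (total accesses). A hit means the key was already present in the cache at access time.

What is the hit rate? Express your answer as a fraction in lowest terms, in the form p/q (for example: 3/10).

LFU simulation (capacity=3):
  1. access 43: MISS. Cache: [43(c=1)]
  2. access 43: HIT, count now 2. Cache: [43(c=2)]
  3. access 20: MISS. Cache: [20(c=1) 43(c=2)]
  4. access 43: HIT, count now 3. Cache: [20(c=1) 43(c=3)]
  5. access 5: MISS. Cache: [20(c=1) 5(c=1) 43(c=3)]
  6. access 5: HIT, count now 2. Cache: [20(c=1) 5(c=2) 43(c=3)]
  7. access 44: MISS, evict 20(c=1). Cache: [44(c=1) 5(c=2) 43(c=3)]
  8. access 44: HIT, count now 2. Cache: [5(c=2) 44(c=2) 43(c=3)]
  9. access 44: HIT, count now 3. Cache: [5(c=2) 43(c=3) 44(c=3)]
Total: 5 hits, 4 misses, 1 evictions

Hit rate = 5/9

Answer: 5/9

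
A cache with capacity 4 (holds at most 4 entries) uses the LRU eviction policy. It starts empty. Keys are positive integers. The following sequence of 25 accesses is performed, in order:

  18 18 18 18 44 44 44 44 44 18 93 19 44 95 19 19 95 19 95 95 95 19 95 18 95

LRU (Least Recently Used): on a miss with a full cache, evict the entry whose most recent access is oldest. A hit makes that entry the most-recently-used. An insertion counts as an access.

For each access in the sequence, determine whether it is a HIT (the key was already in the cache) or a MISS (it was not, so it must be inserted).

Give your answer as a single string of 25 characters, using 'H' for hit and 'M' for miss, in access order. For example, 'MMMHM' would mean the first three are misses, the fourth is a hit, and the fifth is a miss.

Answer: MHHHMHHHHHMMHMHHHHHHHHHMH

Derivation:
LRU simulation (capacity=4):
  1. access 18: MISS. Cache (LRU->MRU): [18]
  2. access 18: HIT. Cache (LRU->MRU): [18]
  3. access 18: HIT. Cache (LRU->MRU): [18]
  4. access 18: HIT. Cache (LRU->MRU): [18]
  5. access 44: MISS. Cache (LRU->MRU): [18 44]
  6. access 44: HIT. Cache (LRU->MRU): [18 44]
  7. access 44: HIT. Cache (LRU->MRU): [18 44]
  8. access 44: HIT. Cache (LRU->MRU): [18 44]
  9. access 44: HIT. Cache (LRU->MRU): [18 44]
  10. access 18: HIT. Cache (LRU->MRU): [44 18]
  11. access 93: MISS. Cache (LRU->MRU): [44 18 93]
  12. access 19: MISS. Cache (LRU->MRU): [44 18 93 19]
  13. access 44: HIT. Cache (LRU->MRU): [18 93 19 44]
  14. access 95: MISS, evict 18. Cache (LRU->MRU): [93 19 44 95]
  15. access 19: HIT. Cache (LRU->MRU): [93 44 95 19]
  16. access 19: HIT. Cache (LRU->MRU): [93 44 95 19]
  17. access 95: HIT. Cache (LRU->MRU): [93 44 19 95]
  18. access 19: HIT. Cache (LRU->MRU): [93 44 95 19]
  19. access 95: HIT. Cache (LRU->MRU): [93 44 19 95]
  20. access 95: HIT. Cache (LRU->MRU): [93 44 19 95]
  21. access 95: HIT. Cache (LRU->MRU): [93 44 19 95]
  22. access 19: HIT. Cache (LRU->MRU): [93 44 95 19]
  23. access 95: HIT. Cache (LRU->MRU): [93 44 19 95]
  24. access 18: MISS, evict 93. Cache (LRU->MRU): [44 19 95 18]
  25. access 95: HIT. Cache (LRU->MRU): [44 19 18 95]
Total: 19 hits, 6 misses, 2 evictions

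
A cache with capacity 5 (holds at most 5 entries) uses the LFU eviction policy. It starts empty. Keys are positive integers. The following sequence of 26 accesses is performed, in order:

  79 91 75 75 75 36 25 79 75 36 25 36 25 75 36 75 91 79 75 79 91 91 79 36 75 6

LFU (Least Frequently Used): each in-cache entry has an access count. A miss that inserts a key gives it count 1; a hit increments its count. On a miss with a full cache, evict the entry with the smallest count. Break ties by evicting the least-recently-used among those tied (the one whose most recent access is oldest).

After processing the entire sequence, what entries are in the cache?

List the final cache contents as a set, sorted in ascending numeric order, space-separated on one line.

LFU simulation (capacity=5):
  1. access 79: MISS. Cache: [79(c=1)]
  2. access 91: MISS. Cache: [79(c=1) 91(c=1)]
  3. access 75: MISS. Cache: [79(c=1) 91(c=1) 75(c=1)]
  4. access 75: HIT, count now 2. Cache: [79(c=1) 91(c=1) 75(c=2)]
  5. access 75: HIT, count now 3. Cache: [79(c=1) 91(c=1) 75(c=3)]
  6. access 36: MISS. Cache: [79(c=1) 91(c=1) 36(c=1) 75(c=3)]
  7. access 25: MISS. Cache: [79(c=1) 91(c=1) 36(c=1) 25(c=1) 75(c=3)]
  8. access 79: HIT, count now 2. Cache: [91(c=1) 36(c=1) 25(c=1) 79(c=2) 75(c=3)]
  9. access 75: HIT, count now 4. Cache: [91(c=1) 36(c=1) 25(c=1) 79(c=2) 75(c=4)]
  10. access 36: HIT, count now 2. Cache: [91(c=1) 25(c=1) 79(c=2) 36(c=2) 75(c=4)]
  11. access 25: HIT, count now 2. Cache: [91(c=1) 79(c=2) 36(c=2) 25(c=2) 75(c=4)]
  12. access 36: HIT, count now 3. Cache: [91(c=1) 79(c=2) 25(c=2) 36(c=3) 75(c=4)]
  13. access 25: HIT, count now 3. Cache: [91(c=1) 79(c=2) 36(c=3) 25(c=3) 75(c=4)]
  14. access 75: HIT, count now 5. Cache: [91(c=1) 79(c=2) 36(c=3) 25(c=3) 75(c=5)]
  15. access 36: HIT, count now 4. Cache: [91(c=1) 79(c=2) 25(c=3) 36(c=4) 75(c=5)]
  16. access 75: HIT, count now 6. Cache: [91(c=1) 79(c=2) 25(c=3) 36(c=4) 75(c=6)]
  17. access 91: HIT, count now 2. Cache: [79(c=2) 91(c=2) 25(c=3) 36(c=4) 75(c=6)]
  18. access 79: HIT, count now 3. Cache: [91(c=2) 25(c=3) 79(c=3) 36(c=4) 75(c=6)]
  19. access 75: HIT, count now 7. Cache: [91(c=2) 25(c=3) 79(c=3) 36(c=4) 75(c=7)]
  20. access 79: HIT, count now 4. Cache: [91(c=2) 25(c=3) 36(c=4) 79(c=4) 75(c=7)]
  21. access 91: HIT, count now 3. Cache: [25(c=3) 91(c=3) 36(c=4) 79(c=4) 75(c=7)]
  22. access 91: HIT, count now 4. Cache: [25(c=3) 36(c=4) 79(c=4) 91(c=4) 75(c=7)]
  23. access 79: HIT, count now 5. Cache: [25(c=3) 36(c=4) 91(c=4) 79(c=5) 75(c=7)]
  24. access 36: HIT, count now 5. Cache: [25(c=3) 91(c=4) 79(c=5) 36(c=5) 75(c=7)]
  25. access 75: HIT, count now 8. Cache: [25(c=3) 91(c=4) 79(c=5) 36(c=5) 75(c=8)]
  26. access 6: MISS, evict 25(c=3). Cache: [6(c=1) 91(c=4) 79(c=5) 36(c=5) 75(c=8)]
Total: 20 hits, 6 misses, 1 evictions

Answer: 6 36 75 79 91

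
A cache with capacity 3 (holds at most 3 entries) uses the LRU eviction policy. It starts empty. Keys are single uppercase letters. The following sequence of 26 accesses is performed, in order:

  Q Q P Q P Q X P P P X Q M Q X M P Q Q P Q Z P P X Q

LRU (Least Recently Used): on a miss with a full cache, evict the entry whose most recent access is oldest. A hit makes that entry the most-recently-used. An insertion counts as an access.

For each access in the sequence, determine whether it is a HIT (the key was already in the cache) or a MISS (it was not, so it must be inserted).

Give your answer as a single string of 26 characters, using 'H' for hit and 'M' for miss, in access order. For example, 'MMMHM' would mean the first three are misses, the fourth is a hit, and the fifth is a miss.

Answer: MHMHHHMHHHHHMHHHMMHHHMHHMM

Derivation:
LRU simulation (capacity=3):
  1. access Q: MISS. Cache (LRU->MRU): [Q]
  2. access Q: HIT. Cache (LRU->MRU): [Q]
  3. access P: MISS. Cache (LRU->MRU): [Q P]
  4. access Q: HIT. Cache (LRU->MRU): [P Q]
  5. access P: HIT. Cache (LRU->MRU): [Q P]
  6. access Q: HIT. Cache (LRU->MRU): [P Q]
  7. access X: MISS. Cache (LRU->MRU): [P Q X]
  8. access P: HIT. Cache (LRU->MRU): [Q X P]
  9. access P: HIT. Cache (LRU->MRU): [Q X P]
  10. access P: HIT. Cache (LRU->MRU): [Q X P]
  11. access X: HIT. Cache (LRU->MRU): [Q P X]
  12. access Q: HIT. Cache (LRU->MRU): [P X Q]
  13. access M: MISS, evict P. Cache (LRU->MRU): [X Q M]
  14. access Q: HIT. Cache (LRU->MRU): [X M Q]
  15. access X: HIT. Cache (LRU->MRU): [M Q X]
  16. access M: HIT. Cache (LRU->MRU): [Q X M]
  17. access P: MISS, evict Q. Cache (LRU->MRU): [X M P]
  18. access Q: MISS, evict X. Cache (LRU->MRU): [M P Q]
  19. access Q: HIT. Cache (LRU->MRU): [M P Q]
  20. access P: HIT. Cache (LRU->MRU): [M Q P]
  21. access Q: HIT. Cache (LRU->MRU): [M P Q]
  22. access Z: MISS, evict M. Cache (LRU->MRU): [P Q Z]
  23. access P: HIT. Cache (LRU->MRU): [Q Z P]
  24. access P: HIT. Cache (LRU->MRU): [Q Z P]
  25. access X: MISS, evict Q. Cache (LRU->MRU): [Z P X]
  26. access Q: MISS, evict Z. Cache (LRU->MRU): [P X Q]
Total: 17 hits, 9 misses, 6 evictions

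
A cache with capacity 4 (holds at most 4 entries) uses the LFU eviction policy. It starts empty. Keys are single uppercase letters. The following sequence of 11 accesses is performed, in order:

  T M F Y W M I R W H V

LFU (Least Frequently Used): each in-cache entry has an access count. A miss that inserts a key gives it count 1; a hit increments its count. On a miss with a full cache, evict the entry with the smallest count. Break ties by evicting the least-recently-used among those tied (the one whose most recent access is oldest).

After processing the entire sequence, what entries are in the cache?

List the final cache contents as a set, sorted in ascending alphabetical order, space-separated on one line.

LFU simulation (capacity=4):
  1. access T: MISS. Cache: [T(c=1)]
  2. access M: MISS. Cache: [T(c=1) M(c=1)]
  3. access F: MISS. Cache: [T(c=1) M(c=1) F(c=1)]
  4. access Y: MISS. Cache: [T(c=1) M(c=1) F(c=1) Y(c=1)]
  5. access W: MISS, evict T(c=1). Cache: [M(c=1) F(c=1) Y(c=1) W(c=1)]
  6. access M: HIT, count now 2. Cache: [F(c=1) Y(c=1) W(c=1) M(c=2)]
  7. access I: MISS, evict F(c=1). Cache: [Y(c=1) W(c=1) I(c=1) M(c=2)]
  8. access R: MISS, evict Y(c=1). Cache: [W(c=1) I(c=1) R(c=1) M(c=2)]
  9. access W: HIT, count now 2. Cache: [I(c=1) R(c=1) M(c=2) W(c=2)]
  10. access H: MISS, evict I(c=1). Cache: [R(c=1) H(c=1) M(c=2) W(c=2)]
  11. access V: MISS, evict R(c=1). Cache: [H(c=1) V(c=1) M(c=2) W(c=2)]
Total: 2 hits, 9 misses, 5 evictions

Answer: H M V W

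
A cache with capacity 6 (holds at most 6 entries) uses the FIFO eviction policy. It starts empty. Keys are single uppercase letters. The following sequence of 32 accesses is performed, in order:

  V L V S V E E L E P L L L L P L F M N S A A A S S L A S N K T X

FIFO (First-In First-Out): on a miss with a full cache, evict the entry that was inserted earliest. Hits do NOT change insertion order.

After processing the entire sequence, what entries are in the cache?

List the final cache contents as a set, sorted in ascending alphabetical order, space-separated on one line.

FIFO simulation (capacity=6):
  1. access V: MISS. Cache (old->new): [V]
  2. access L: MISS. Cache (old->new): [V L]
  3. access V: HIT. Cache (old->new): [V L]
  4. access S: MISS. Cache (old->new): [V L S]
  5. access V: HIT. Cache (old->new): [V L S]
  6. access E: MISS. Cache (old->new): [V L S E]
  7. access E: HIT. Cache (old->new): [V L S E]
  8. access L: HIT. Cache (old->new): [V L S E]
  9. access E: HIT. Cache (old->new): [V L S E]
  10. access P: MISS. Cache (old->new): [V L S E P]
  11. access L: HIT. Cache (old->new): [V L S E P]
  12. access L: HIT. Cache (old->new): [V L S E P]
  13. access L: HIT. Cache (old->new): [V L S E P]
  14. access L: HIT. Cache (old->new): [V L S E P]
  15. access P: HIT. Cache (old->new): [V L S E P]
  16. access L: HIT. Cache (old->new): [V L S E P]
  17. access F: MISS. Cache (old->new): [V L S E P F]
  18. access M: MISS, evict V. Cache (old->new): [L S E P F M]
  19. access N: MISS, evict L. Cache (old->new): [S E P F M N]
  20. access S: HIT. Cache (old->new): [S E P F M N]
  21. access A: MISS, evict S. Cache (old->new): [E P F M N A]
  22. access A: HIT. Cache (old->new): [E P F M N A]
  23. access A: HIT. Cache (old->new): [E P F M N A]
  24. access S: MISS, evict E. Cache (old->new): [P F M N A S]
  25. access S: HIT. Cache (old->new): [P F M N A S]
  26. access L: MISS, evict P. Cache (old->new): [F M N A S L]
  27. access A: HIT. Cache (old->new): [F M N A S L]
  28. access S: HIT. Cache (old->new): [F M N A S L]
  29. access N: HIT. Cache (old->new): [F M N A S L]
  30. access K: MISS, evict F. Cache (old->new): [M N A S L K]
  31. access T: MISS, evict M. Cache (old->new): [N A S L K T]
  32. access X: MISS, evict N. Cache (old->new): [A S L K T X]
Total: 18 hits, 14 misses, 8 evictions

Answer: A K L S T X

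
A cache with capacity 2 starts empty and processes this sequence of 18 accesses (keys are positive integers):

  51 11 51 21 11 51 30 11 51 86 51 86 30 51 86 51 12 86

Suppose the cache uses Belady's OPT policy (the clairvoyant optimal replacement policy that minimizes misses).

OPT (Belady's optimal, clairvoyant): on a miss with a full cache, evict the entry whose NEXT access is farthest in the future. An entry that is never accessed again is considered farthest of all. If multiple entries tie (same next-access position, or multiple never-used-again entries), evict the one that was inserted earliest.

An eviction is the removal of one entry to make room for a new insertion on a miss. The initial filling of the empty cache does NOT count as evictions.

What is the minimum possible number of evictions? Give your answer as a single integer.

OPT (Belady) simulation (capacity=2):
  1. access 51: MISS. Cache: [51]
  2. access 11: MISS. Cache: [51 11]
  3. access 51: HIT. Next use of 51: step 6. Cache: [51 11]
  4. access 21: MISS, evict 51 (next use: step 6). Cache: [11 21]
  5. access 11: HIT. Next use of 11: step 8. Cache: [11 21]
  6. access 51: MISS, evict 21 (next use: never). Cache: [11 51]
  7. access 30: MISS, evict 51 (next use: step 9). Cache: [11 30]
  8. access 11: HIT. Next use of 11: never. Cache: [11 30]
  9. access 51: MISS, evict 11 (next use: never). Cache: [30 51]
  10. access 86: MISS, evict 30 (next use: step 13). Cache: [51 86]
  11. access 51: HIT. Next use of 51: step 14. Cache: [51 86]
  12. access 86: HIT. Next use of 86: step 15. Cache: [51 86]
  13. access 30: MISS, evict 86 (next use: step 15). Cache: [51 30]
  14. access 51: HIT. Next use of 51: step 16. Cache: [51 30]
  15. access 86: MISS, evict 30 (next use: never). Cache: [51 86]
  16. access 51: HIT. Next use of 51: never. Cache: [51 86]
  17. access 12: MISS, evict 51 (next use: never). Cache: [86 12]
  18. access 86: HIT. Next use of 86: never. Cache: [86 12]
Total: 8 hits, 10 misses, 8 evictions

Answer: 8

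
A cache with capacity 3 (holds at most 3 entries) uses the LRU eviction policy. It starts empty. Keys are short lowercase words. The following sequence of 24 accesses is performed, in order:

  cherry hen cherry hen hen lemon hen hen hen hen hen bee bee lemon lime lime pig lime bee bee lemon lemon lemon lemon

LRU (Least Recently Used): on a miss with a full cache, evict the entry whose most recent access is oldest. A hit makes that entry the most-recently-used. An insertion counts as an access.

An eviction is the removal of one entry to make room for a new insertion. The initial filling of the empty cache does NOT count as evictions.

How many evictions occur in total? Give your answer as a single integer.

LRU simulation (capacity=3):
  1. access cherry: MISS. Cache (LRU->MRU): [cherry]
  2. access hen: MISS. Cache (LRU->MRU): [cherry hen]
  3. access cherry: HIT. Cache (LRU->MRU): [hen cherry]
  4. access hen: HIT. Cache (LRU->MRU): [cherry hen]
  5. access hen: HIT. Cache (LRU->MRU): [cherry hen]
  6. access lemon: MISS. Cache (LRU->MRU): [cherry hen lemon]
  7. access hen: HIT. Cache (LRU->MRU): [cherry lemon hen]
  8. access hen: HIT. Cache (LRU->MRU): [cherry lemon hen]
  9. access hen: HIT. Cache (LRU->MRU): [cherry lemon hen]
  10. access hen: HIT. Cache (LRU->MRU): [cherry lemon hen]
  11. access hen: HIT. Cache (LRU->MRU): [cherry lemon hen]
  12. access bee: MISS, evict cherry. Cache (LRU->MRU): [lemon hen bee]
  13. access bee: HIT. Cache (LRU->MRU): [lemon hen bee]
  14. access lemon: HIT. Cache (LRU->MRU): [hen bee lemon]
  15. access lime: MISS, evict hen. Cache (LRU->MRU): [bee lemon lime]
  16. access lime: HIT. Cache (LRU->MRU): [bee lemon lime]
  17. access pig: MISS, evict bee. Cache (LRU->MRU): [lemon lime pig]
  18. access lime: HIT. Cache (LRU->MRU): [lemon pig lime]
  19. access bee: MISS, evict lemon. Cache (LRU->MRU): [pig lime bee]
  20. access bee: HIT. Cache (LRU->MRU): [pig lime bee]
  21. access lemon: MISS, evict pig. Cache (LRU->MRU): [lime bee lemon]
  22. access lemon: HIT. Cache (LRU->MRU): [lime bee lemon]
  23. access lemon: HIT. Cache (LRU->MRU): [lime bee lemon]
  24. access lemon: HIT. Cache (LRU->MRU): [lime bee lemon]
Total: 16 hits, 8 misses, 5 evictions

Answer: 5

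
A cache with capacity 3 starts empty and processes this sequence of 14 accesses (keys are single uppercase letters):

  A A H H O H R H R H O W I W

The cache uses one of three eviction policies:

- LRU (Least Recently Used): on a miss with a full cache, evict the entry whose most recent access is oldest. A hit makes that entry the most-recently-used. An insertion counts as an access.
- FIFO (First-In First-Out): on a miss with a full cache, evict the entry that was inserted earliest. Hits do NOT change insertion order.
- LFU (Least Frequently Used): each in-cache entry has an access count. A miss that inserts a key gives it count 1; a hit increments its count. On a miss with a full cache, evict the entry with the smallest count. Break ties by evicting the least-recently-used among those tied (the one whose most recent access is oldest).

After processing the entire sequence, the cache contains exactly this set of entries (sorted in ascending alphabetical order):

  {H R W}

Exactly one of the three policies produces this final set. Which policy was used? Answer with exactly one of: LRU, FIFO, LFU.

Simulating under each policy and comparing final sets:
  LRU: final set = {I O W} -> differs
  FIFO: final set = {I R W} -> differs
  LFU: final set = {H R W} -> MATCHES target
Only LFU produces the target set.

Answer: LFU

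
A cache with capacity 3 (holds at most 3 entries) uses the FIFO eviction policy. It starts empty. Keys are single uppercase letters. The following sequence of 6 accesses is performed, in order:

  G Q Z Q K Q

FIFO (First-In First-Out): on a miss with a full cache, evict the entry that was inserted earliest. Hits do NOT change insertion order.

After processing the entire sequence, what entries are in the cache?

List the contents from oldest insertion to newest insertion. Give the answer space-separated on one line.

FIFO simulation (capacity=3):
  1. access G: MISS. Cache (old->new): [G]
  2. access Q: MISS. Cache (old->new): [G Q]
  3. access Z: MISS. Cache (old->new): [G Q Z]
  4. access Q: HIT. Cache (old->new): [G Q Z]
  5. access K: MISS, evict G. Cache (old->new): [Q Z K]
  6. access Q: HIT. Cache (old->new): [Q Z K]
Total: 2 hits, 4 misses, 1 evictions

Answer: Q Z K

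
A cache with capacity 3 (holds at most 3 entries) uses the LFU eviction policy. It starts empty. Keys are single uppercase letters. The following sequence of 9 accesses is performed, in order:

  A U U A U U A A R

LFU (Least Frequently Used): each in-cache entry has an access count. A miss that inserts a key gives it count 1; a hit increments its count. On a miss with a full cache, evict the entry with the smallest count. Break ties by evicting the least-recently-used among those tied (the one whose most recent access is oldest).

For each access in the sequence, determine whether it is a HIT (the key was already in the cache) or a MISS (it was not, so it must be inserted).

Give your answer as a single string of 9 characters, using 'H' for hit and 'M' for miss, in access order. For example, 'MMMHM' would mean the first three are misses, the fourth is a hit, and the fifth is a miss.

LFU simulation (capacity=3):
  1. access A: MISS. Cache: [A(c=1)]
  2. access U: MISS. Cache: [A(c=1) U(c=1)]
  3. access U: HIT, count now 2. Cache: [A(c=1) U(c=2)]
  4. access A: HIT, count now 2. Cache: [U(c=2) A(c=2)]
  5. access U: HIT, count now 3. Cache: [A(c=2) U(c=3)]
  6. access U: HIT, count now 4. Cache: [A(c=2) U(c=4)]
  7. access A: HIT, count now 3. Cache: [A(c=3) U(c=4)]
  8. access A: HIT, count now 4. Cache: [U(c=4) A(c=4)]
  9. access R: MISS. Cache: [R(c=1) U(c=4) A(c=4)]
Total: 6 hits, 3 misses, 0 evictions

Answer: MMHHHHHHM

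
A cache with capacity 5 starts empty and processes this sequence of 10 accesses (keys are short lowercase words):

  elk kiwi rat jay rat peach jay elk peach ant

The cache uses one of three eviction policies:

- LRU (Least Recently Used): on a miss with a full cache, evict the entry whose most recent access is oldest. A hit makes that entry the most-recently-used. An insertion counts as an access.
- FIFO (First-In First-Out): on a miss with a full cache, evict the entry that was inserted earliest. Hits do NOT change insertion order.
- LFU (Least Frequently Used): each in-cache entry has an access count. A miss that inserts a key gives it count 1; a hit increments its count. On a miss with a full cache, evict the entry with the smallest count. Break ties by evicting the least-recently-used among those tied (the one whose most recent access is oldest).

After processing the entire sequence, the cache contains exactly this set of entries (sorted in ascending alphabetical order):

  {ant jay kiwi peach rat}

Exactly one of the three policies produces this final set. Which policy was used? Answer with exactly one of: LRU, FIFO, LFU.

Simulating under each policy and comparing final sets:
  LRU: final set = {ant elk jay peach rat} -> differs
  FIFO: final set = {ant jay kiwi peach rat} -> MATCHES target
  LFU: final set = {ant elk jay peach rat} -> differs
Only FIFO produces the target set.

Answer: FIFO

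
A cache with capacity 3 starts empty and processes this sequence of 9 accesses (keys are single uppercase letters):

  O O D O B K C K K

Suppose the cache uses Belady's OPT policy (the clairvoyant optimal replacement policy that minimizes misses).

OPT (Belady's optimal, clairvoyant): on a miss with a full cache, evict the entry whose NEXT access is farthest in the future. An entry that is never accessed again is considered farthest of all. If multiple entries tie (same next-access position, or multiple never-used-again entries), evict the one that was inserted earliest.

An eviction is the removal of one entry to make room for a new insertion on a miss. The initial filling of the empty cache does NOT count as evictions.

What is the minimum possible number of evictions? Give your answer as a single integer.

OPT (Belady) simulation (capacity=3):
  1. access O: MISS. Cache: [O]
  2. access O: HIT. Next use of O: step 4. Cache: [O]
  3. access D: MISS. Cache: [O D]
  4. access O: HIT. Next use of O: never. Cache: [O D]
  5. access B: MISS. Cache: [O D B]
  6. access K: MISS, evict O (next use: never). Cache: [D B K]
  7. access C: MISS, evict D (next use: never). Cache: [B K C]
  8. access K: HIT. Next use of K: step 9. Cache: [B K C]
  9. access K: HIT. Next use of K: never. Cache: [B K C]
Total: 4 hits, 5 misses, 2 evictions

Answer: 2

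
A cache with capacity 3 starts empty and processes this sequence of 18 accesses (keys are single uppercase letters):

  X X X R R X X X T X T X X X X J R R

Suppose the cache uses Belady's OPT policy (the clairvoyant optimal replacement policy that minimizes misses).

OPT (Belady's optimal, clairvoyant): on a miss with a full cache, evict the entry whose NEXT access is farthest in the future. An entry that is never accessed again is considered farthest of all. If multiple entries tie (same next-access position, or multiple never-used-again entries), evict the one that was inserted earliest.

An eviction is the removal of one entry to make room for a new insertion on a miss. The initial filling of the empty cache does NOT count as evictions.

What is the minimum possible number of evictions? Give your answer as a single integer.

Answer: 1

Derivation:
OPT (Belady) simulation (capacity=3):
  1. access X: MISS. Cache: [X]
  2. access X: HIT. Next use of X: step 3. Cache: [X]
  3. access X: HIT. Next use of X: step 6. Cache: [X]
  4. access R: MISS. Cache: [X R]
  5. access R: HIT. Next use of R: step 17. Cache: [X R]
  6. access X: HIT. Next use of X: step 7. Cache: [X R]
  7. access X: HIT. Next use of X: step 8. Cache: [X R]
  8. access X: HIT. Next use of X: step 10. Cache: [X R]
  9. access T: MISS. Cache: [X R T]
  10. access X: HIT. Next use of X: step 12. Cache: [X R T]
  11. access T: HIT. Next use of T: never. Cache: [X R T]
  12. access X: HIT. Next use of X: step 13. Cache: [X R T]
  13. access X: HIT. Next use of X: step 14. Cache: [X R T]
  14. access X: HIT. Next use of X: step 15. Cache: [X R T]
  15. access X: HIT. Next use of X: never. Cache: [X R T]
  16. access J: MISS, evict X (next use: never). Cache: [R T J]
  17. access R: HIT. Next use of R: step 18. Cache: [R T J]
  18. access R: HIT. Next use of R: never. Cache: [R T J]
Total: 14 hits, 4 misses, 1 evictions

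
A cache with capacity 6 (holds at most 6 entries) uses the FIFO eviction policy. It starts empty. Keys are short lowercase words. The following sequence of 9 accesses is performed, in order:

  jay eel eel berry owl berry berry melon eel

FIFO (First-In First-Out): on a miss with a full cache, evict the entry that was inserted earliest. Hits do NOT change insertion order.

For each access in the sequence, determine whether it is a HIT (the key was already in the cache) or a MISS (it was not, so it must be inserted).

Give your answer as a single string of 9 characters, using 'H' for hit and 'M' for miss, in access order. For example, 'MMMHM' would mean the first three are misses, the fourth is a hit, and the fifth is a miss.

FIFO simulation (capacity=6):
  1. access jay: MISS. Cache (old->new): [jay]
  2. access eel: MISS. Cache (old->new): [jay eel]
  3. access eel: HIT. Cache (old->new): [jay eel]
  4. access berry: MISS. Cache (old->new): [jay eel berry]
  5. access owl: MISS. Cache (old->new): [jay eel berry owl]
  6. access berry: HIT. Cache (old->new): [jay eel berry owl]
  7. access berry: HIT. Cache (old->new): [jay eel berry owl]
  8. access melon: MISS. Cache (old->new): [jay eel berry owl melon]
  9. access eel: HIT. Cache (old->new): [jay eel berry owl melon]
Total: 4 hits, 5 misses, 0 evictions

Answer: MMHMMHHMH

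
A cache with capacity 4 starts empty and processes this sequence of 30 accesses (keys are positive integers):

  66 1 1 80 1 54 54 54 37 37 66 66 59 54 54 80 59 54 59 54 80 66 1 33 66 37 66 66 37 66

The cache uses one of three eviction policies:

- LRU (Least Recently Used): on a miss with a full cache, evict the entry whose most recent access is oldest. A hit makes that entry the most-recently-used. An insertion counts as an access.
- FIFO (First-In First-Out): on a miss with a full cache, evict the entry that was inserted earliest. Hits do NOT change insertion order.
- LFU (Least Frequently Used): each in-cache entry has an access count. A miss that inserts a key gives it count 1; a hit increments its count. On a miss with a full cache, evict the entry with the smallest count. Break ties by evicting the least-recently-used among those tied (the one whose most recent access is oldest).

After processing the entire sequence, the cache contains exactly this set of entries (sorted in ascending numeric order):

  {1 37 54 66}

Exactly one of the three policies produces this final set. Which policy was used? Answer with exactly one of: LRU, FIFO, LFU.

Answer: LFU

Derivation:
Simulating under each policy and comparing final sets:
  LRU: final set = {1 33 37 66} -> differs
  FIFO: final set = {1 33 37 66} -> differs
  LFU: final set = {1 37 54 66} -> MATCHES target
Only LFU produces the target set.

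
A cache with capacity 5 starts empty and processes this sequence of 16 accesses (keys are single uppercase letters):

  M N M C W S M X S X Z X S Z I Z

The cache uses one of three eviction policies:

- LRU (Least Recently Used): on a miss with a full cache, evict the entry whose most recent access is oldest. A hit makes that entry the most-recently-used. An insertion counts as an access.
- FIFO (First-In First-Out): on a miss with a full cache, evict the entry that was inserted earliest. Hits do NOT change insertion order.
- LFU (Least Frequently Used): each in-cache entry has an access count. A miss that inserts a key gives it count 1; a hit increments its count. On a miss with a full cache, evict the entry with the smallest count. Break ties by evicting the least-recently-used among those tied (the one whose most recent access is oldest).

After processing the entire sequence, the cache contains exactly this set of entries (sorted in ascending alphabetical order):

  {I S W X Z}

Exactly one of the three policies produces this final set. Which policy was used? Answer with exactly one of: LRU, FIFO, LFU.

Answer: FIFO

Derivation:
Simulating under each policy and comparing final sets:
  LRU: final set = {I M S X Z} -> differs
  FIFO: final set = {I S W X Z} -> MATCHES target
  LFU: final set = {I M S X Z} -> differs
Only FIFO produces the target set.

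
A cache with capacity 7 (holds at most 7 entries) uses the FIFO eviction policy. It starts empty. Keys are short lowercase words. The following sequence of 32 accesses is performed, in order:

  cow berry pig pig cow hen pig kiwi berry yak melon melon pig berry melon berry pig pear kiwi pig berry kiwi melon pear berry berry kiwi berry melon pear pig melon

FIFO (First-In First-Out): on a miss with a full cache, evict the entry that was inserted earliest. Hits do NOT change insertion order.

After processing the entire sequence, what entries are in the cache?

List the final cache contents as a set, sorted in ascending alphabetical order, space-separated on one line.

Answer: berry hen kiwi melon pear pig yak

Derivation:
FIFO simulation (capacity=7):
  1. access cow: MISS. Cache (old->new): [cow]
  2. access berry: MISS. Cache (old->new): [cow berry]
  3. access pig: MISS. Cache (old->new): [cow berry pig]
  4. access pig: HIT. Cache (old->new): [cow berry pig]
  5. access cow: HIT. Cache (old->new): [cow berry pig]
  6. access hen: MISS. Cache (old->new): [cow berry pig hen]
  7. access pig: HIT. Cache (old->new): [cow berry pig hen]
  8. access kiwi: MISS. Cache (old->new): [cow berry pig hen kiwi]
  9. access berry: HIT. Cache (old->new): [cow berry pig hen kiwi]
  10. access yak: MISS. Cache (old->new): [cow berry pig hen kiwi yak]
  11. access melon: MISS. Cache (old->new): [cow berry pig hen kiwi yak melon]
  12. access melon: HIT. Cache (old->new): [cow berry pig hen kiwi yak melon]
  13. access pig: HIT. Cache (old->new): [cow berry pig hen kiwi yak melon]
  14. access berry: HIT. Cache (old->new): [cow berry pig hen kiwi yak melon]
  15. access melon: HIT. Cache (old->new): [cow berry pig hen kiwi yak melon]
  16. access berry: HIT. Cache (old->new): [cow berry pig hen kiwi yak melon]
  17. access pig: HIT. Cache (old->new): [cow berry pig hen kiwi yak melon]
  18. access pear: MISS, evict cow. Cache (old->new): [berry pig hen kiwi yak melon pear]
  19. access kiwi: HIT. Cache (old->new): [berry pig hen kiwi yak melon pear]
  20. access pig: HIT. Cache (old->new): [berry pig hen kiwi yak melon pear]
  21. access berry: HIT. Cache (old->new): [berry pig hen kiwi yak melon pear]
  22. access kiwi: HIT. Cache (old->new): [berry pig hen kiwi yak melon pear]
  23. access melon: HIT. Cache (old->new): [berry pig hen kiwi yak melon pear]
  24. access pear: HIT. Cache (old->new): [berry pig hen kiwi yak melon pear]
  25. access berry: HIT. Cache (old->new): [berry pig hen kiwi yak melon pear]
  26. access berry: HIT. Cache (old->new): [berry pig hen kiwi yak melon pear]
  27. access kiwi: HIT. Cache (old->new): [berry pig hen kiwi yak melon pear]
  28. access berry: HIT. Cache (old->new): [berry pig hen kiwi yak melon pear]
  29. access melon: HIT. Cache (old->new): [berry pig hen kiwi yak melon pear]
  30. access pear: HIT. Cache (old->new): [berry pig hen kiwi yak melon pear]
  31. access pig: HIT. Cache (old->new): [berry pig hen kiwi yak melon pear]
  32. access melon: HIT. Cache (old->new): [berry pig hen kiwi yak melon pear]
Total: 24 hits, 8 misses, 1 evictions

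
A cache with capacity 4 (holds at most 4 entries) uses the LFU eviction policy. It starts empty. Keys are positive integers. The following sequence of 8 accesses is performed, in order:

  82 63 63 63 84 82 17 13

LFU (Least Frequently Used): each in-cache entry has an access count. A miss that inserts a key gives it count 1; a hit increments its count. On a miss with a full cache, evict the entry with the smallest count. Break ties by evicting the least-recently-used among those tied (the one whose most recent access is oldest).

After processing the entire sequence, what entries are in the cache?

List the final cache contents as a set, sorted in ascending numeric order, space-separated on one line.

Answer: 13 17 63 82

Derivation:
LFU simulation (capacity=4):
  1. access 82: MISS. Cache: [82(c=1)]
  2. access 63: MISS. Cache: [82(c=1) 63(c=1)]
  3. access 63: HIT, count now 2. Cache: [82(c=1) 63(c=2)]
  4. access 63: HIT, count now 3. Cache: [82(c=1) 63(c=3)]
  5. access 84: MISS. Cache: [82(c=1) 84(c=1) 63(c=3)]
  6. access 82: HIT, count now 2. Cache: [84(c=1) 82(c=2) 63(c=3)]
  7. access 17: MISS. Cache: [84(c=1) 17(c=1) 82(c=2) 63(c=3)]
  8. access 13: MISS, evict 84(c=1). Cache: [17(c=1) 13(c=1) 82(c=2) 63(c=3)]
Total: 3 hits, 5 misses, 1 evictions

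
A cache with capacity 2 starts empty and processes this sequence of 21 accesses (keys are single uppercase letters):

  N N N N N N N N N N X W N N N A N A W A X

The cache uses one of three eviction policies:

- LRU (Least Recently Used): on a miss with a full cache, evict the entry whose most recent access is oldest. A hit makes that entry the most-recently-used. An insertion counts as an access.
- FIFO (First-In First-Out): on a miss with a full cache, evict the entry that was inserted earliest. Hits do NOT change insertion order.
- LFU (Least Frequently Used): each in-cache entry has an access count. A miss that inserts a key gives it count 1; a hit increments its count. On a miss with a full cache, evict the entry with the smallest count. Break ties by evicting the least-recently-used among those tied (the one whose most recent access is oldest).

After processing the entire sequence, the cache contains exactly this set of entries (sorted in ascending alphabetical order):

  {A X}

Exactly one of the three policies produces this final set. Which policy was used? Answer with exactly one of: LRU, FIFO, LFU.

Simulating under each policy and comparing final sets:
  LRU: final set = {A X} -> MATCHES target
  FIFO: final set = {W X} -> differs
  LFU: final set = {N X} -> differs
Only LRU produces the target set.

Answer: LRU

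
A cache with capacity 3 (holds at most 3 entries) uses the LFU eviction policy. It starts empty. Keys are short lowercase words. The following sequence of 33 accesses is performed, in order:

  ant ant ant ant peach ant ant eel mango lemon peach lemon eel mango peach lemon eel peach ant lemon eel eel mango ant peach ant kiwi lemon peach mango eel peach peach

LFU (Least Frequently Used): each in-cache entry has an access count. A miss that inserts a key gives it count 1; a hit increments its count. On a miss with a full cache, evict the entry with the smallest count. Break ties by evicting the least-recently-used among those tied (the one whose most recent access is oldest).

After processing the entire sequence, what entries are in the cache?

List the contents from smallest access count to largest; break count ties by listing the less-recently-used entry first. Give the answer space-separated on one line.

LFU simulation (capacity=3):
  1. access ant: MISS. Cache: [ant(c=1)]
  2. access ant: HIT, count now 2. Cache: [ant(c=2)]
  3. access ant: HIT, count now 3. Cache: [ant(c=3)]
  4. access ant: HIT, count now 4. Cache: [ant(c=4)]
  5. access peach: MISS. Cache: [peach(c=1) ant(c=4)]
  6. access ant: HIT, count now 5. Cache: [peach(c=1) ant(c=5)]
  7. access ant: HIT, count now 6. Cache: [peach(c=1) ant(c=6)]
  8. access eel: MISS. Cache: [peach(c=1) eel(c=1) ant(c=6)]
  9. access mango: MISS, evict peach(c=1). Cache: [eel(c=1) mango(c=1) ant(c=6)]
  10. access lemon: MISS, evict eel(c=1). Cache: [mango(c=1) lemon(c=1) ant(c=6)]
  11. access peach: MISS, evict mango(c=1). Cache: [lemon(c=1) peach(c=1) ant(c=6)]
  12. access lemon: HIT, count now 2. Cache: [peach(c=1) lemon(c=2) ant(c=6)]
  13. access eel: MISS, evict peach(c=1). Cache: [eel(c=1) lemon(c=2) ant(c=6)]
  14. access mango: MISS, evict eel(c=1). Cache: [mango(c=1) lemon(c=2) ant(c=6)]
  15. access peach: MISS, evict mango(c=1). Cache: [peach(c=1) lemon(c=2) ant(c=6)]
  16. access lemon: HIT, count now 3. Cache: [peach(c=1) lemon(c=3) ant(c=6)]
  17. access eel: MISS, evict peach(c=1). Cache: [eel(c=1) lemon(c=3) ant(c=6)]
  18. access peach: MISS, evict eel(c=1). Cache: [peach(c=1) lemon(c=3) ant(c=6)]
  19. access ant: HIT, count now 7. Cache: [peach(c=1) lemon(c=3) ant(c=7)]
  20. access lemon: HIT, count now 4. Cache: [peach(c=1) lemon(c=4) ant(c=7)]
  21. access eel: MISS, evict peach(c=1). Cache: [eel(c=1) lemon(c=4) ant(c=7)]
  22. access eel: HIT, count now 2. Cache: [eel(c=2) lemon(c=4) ant(c=7)]
  23. access mango: MISS, evict eel(c=2). Cache: [mango(c=1) lemon(c=4) ant(c=7)]
  24. access ant: HIT, count now 8. Cache: [mango(c=1) lemon(c=4) ant(c=8)]
  25. access peach: MISS, evict mango(c=1). Cache: [peach(c=1) lemon(c=4) ant(c=8)]
  26. access ant: HIT, count now 9. Cache: [peach(c=1) lemon(c=4) ant(c=9)]
  27. access kiwi: MISS, evict peach(c=1). Cache: [kiwi(c=1) lemon(c=4) ant(c=9)]
  28. access lemon: HIT, count now 5. Cache: [kiwi(c=1) lemon(c=5) ant(c=9)]
  29. access peach: MISS, evict kiwi(c=1). Cache: [peach(c=1) lemon(c=5) ant(c=9)]
  30. access mango: MISS, evict peach(c=1). Cache: [mango(c=1) lemon(c=5) ant(c=9)]
  31. access eel: MISS, evict mango(c=1). Cache: [eel(c=1) lemon(c=5) ant(c=9)]
  32. access peach: MISS, evict eel(c=1). Cache: [peach(c=1) lemon(c=5) ant(c=9)]
  33. access peach: HIT, count now 2. Cache: [peach(c=2) lemon(c=5) ant(c=9)]
Total: 14 hits, 19 misses, 16 evictions

Answer: peach lemon ant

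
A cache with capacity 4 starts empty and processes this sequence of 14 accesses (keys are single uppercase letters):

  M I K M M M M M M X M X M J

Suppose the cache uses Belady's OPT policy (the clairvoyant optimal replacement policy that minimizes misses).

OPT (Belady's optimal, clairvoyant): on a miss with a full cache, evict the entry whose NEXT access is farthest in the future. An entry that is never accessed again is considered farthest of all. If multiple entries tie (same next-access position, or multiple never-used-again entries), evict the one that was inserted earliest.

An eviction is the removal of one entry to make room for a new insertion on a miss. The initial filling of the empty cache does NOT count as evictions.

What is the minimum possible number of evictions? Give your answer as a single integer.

OPT (Belady) simulation (capacity=4):
  1. access M: MISS. Cache: [M]
  2. access I: MISS. Cache: [M I]
  3. access K: MISS. Cache: [M I K]
  4. access M: HIT. Next use of M: step 5. Cache: [M I K]
  5. access M: HIT. Next use of M: step 6. Cache: [M I K]
  6. access M: HIT. Next use of M: step 7. Cache: [M I K]
  7. access M: HIT. Next use of M: step 8. Cache: [M I K]
  8. access M: HIT. Next use of M: step 9. Cache: [M I K]
  9. access M: HIT. Next use of M: step 11. Cache: [M I K]
  10. access X: MISS. Cache: [M I K X]
  11. access M: HIT. Next use of M: step 13. Cache: [M I K X]
  12. access X: HIT. Next use of X: never. Cache: [M I K X]
  13. access M: HIT. Next use of M: never. Cache: [M I K X]
  14. access J: MISS, evict M (next use: never). Cache: [I K X J]
Total: 9 hits, 5 misses, 1 evictions

Answer: 1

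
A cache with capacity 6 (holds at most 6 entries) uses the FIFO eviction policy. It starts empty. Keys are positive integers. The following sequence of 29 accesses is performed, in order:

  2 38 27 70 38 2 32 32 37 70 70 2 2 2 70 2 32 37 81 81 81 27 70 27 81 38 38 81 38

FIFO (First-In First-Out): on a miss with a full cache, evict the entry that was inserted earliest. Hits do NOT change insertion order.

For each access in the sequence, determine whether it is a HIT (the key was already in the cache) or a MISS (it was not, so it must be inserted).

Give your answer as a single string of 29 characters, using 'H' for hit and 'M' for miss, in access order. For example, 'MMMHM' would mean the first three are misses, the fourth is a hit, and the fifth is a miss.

Answer: MMMMHHMHMHHHHHHHHHMHHHHHHHHHH

Derivation:
FIFO simulation (capacity=6):
  1. access 2: MISS. Cache (old->new): [2]
  2. access 38: MISS. Cache (old->new): [2 38]
  3. access 27: MISS. Cache (old->new): [2 38 27]
  4. access 70: MISS. Cache (old->new): [2 38 27 70]
  5. access 38: HIT. Cache (old->new): [2 38 27 70]
  6. access 2: HIT. Cache (old->new): [2 38 27 70]
  7. access 32: MISS. Cache (old->new): [2 38 27 70 32]
  8. access 32: HIT. Cache (old->new): [2 38 27 70 32]
  9. access 37: MISS. Cache (old->new): [2 38 27 70 32 37]
  10. access 70: HIT. Cache (old->new): [2 38 27 70 32 37]
  11. access 70: HIT. Cache (old->new): [2 38 27 70 32 37]
  12. access 2: HIT. Cache (old->new): [2 38 27 70 32 37]
  13. access 2: HIT. Cache (old->new): [2 38 27 70 32 37]
  14. access 2: HIT. Cache (old->new): [2 38 27 70 32 37]
  15. access 70: HIT. Cache (old->new): [2 38 27 70 32 37]
  16. access 2: HIT. Cache (old->new): [2 38 27 70 32 37]
  17. access 32: HIT. Cache (old->new): [2 38 27 70 32 37]
  18. access 37: HIT. Cache (old->new): [2 38 27 70 32 37]
  19. access 81: MISS, evict 2. Cache (old->new): [38 27 70 32 37 81]
  20. access 81: HIT. Cache (old->new): [38 27 70 32 37 81]
  21. access 81: HIT. Cache (old->new): [38 27 70 32 37 81]
  22. access 27: HIT. Cache (old->new): [38 27 70 32 37 81]
  23. access 70: HIT. Cache (old->new): [38 27 70 32 37 81]
  24. access 27: HIT. Cache (old->new): [38 27 70 32 37 81]
  25. access 81: HIT. Cache (old->new): [38 27 70 32 37 81]
  26. access 38: HIT. Cache (old->new): [38 27 70 32 37 81]
  27. access 38: HIT. Cache (old->new): [38 27 70 32 37 81]
  28. access 81: HIT. Cache (old->new): [38 27 70 32 37 81]
  29. access 38: HIT. Cache (old->new): [38 27 70 32 37 81]
Total: 22 hits, 7 misses, 1 evictions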